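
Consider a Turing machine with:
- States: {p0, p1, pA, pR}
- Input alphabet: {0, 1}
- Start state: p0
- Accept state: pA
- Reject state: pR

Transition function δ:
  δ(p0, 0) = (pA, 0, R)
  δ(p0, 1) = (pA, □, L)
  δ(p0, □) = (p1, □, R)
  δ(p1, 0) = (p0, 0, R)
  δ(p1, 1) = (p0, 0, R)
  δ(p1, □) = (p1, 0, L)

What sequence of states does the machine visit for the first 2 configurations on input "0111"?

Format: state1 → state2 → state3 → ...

Execution trace:
Initial: [p0]0111
Step 1: δ(p0, 0) = (pA, 0, R) → 0[pA]111

The machine reaches the accept state pA and halts.

State sequence: p0 → pA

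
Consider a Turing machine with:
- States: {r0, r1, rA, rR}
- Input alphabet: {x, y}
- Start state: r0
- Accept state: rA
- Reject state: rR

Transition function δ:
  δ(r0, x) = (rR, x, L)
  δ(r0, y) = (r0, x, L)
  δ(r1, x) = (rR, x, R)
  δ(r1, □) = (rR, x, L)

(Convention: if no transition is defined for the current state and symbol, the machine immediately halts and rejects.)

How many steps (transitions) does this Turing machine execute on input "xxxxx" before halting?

Execution trace:
Initial: [r0]xxxxx
Step 1: δ(r0, x) = (rR, x, L) → [rR]□xxxxx

The machine reaches the reject state rR and halts.

The machine executed 1 step before halting.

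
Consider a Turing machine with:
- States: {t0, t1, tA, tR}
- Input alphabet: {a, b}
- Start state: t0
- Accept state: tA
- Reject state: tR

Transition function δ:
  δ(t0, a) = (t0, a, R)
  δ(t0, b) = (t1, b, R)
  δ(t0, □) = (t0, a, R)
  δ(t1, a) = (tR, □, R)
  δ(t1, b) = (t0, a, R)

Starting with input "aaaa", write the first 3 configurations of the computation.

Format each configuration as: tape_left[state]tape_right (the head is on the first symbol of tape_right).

Transitions applied:
Step 1: δ(t0, a) = (t0, a, R)
Step 2: δ(t0, a) = (t0, a, R)

The first 3 configurations are:
[t0]aaaa ⊢ a[t0]aaa ⊢ aa[t0]aa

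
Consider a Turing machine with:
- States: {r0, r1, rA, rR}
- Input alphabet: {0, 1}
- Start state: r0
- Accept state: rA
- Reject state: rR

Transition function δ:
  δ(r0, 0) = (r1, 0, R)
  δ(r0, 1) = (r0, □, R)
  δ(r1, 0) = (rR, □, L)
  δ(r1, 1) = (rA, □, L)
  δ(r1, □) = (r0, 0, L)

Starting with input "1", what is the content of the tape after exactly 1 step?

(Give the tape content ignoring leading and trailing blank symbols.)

Execution trace:
Initial: [r0]1
Step 1: δ(r0, 1) = (r0, □, R) → □[r0]□

No transition is defined for δ(r0, □). By convention the machine halts and rejects.

After 1 step, the tape (ignoring leading/trailing blanks) is: □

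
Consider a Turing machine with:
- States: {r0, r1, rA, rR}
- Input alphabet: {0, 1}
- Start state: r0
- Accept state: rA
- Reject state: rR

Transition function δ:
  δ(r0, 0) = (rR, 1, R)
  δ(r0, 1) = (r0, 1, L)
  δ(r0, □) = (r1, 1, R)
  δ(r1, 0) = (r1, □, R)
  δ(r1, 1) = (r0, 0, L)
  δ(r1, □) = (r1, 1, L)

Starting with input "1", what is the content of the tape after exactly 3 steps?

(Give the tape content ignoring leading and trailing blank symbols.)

Execution trace:
Initial: [r0]1
Step 1: δ(r0, 1) = (r0, 1, L) → [r0]□1
Step 2: δ(r0, □) = (r1, 1, R) → 1[r1]1
Step 3: δ(r1, 1) = (r0, 0, L) → [r0]10

After 3 steps, the tape (ignoring leading/trailing blanks) is: 10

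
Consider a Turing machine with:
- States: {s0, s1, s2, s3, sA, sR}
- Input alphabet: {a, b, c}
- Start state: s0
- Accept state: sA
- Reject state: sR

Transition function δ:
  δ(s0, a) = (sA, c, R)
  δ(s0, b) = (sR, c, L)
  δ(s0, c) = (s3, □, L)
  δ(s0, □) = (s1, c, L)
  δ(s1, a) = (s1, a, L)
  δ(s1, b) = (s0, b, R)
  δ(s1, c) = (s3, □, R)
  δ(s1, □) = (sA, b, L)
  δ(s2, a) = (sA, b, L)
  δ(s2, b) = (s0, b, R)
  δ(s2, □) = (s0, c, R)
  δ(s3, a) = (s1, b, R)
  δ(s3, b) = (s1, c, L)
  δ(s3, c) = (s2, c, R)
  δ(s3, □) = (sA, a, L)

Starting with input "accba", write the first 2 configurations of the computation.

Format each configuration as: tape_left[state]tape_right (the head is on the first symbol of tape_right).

Transitions applied:
Step 1: δ(s0, a) = (sA, c, R)

The first 2 configurations are:
[s0]accba ⊢ c[sA]ccba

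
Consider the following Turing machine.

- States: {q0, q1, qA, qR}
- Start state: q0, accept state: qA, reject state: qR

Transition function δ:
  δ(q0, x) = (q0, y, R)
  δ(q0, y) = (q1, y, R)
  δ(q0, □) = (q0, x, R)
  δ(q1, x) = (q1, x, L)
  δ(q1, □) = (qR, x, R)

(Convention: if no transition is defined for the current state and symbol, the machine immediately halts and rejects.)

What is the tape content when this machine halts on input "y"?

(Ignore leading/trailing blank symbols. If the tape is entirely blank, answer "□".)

Execution trace:
Initial: [q0]y
Step 1: δ(q0, y) = (q1, y, R) → y[q1]□
Step 2: δ(q1, □) = (qR, x, R) → yx[qR]□

The machine reaches the reject state qR and halts.

Final tape (ignoring leading/trailing blanks): yx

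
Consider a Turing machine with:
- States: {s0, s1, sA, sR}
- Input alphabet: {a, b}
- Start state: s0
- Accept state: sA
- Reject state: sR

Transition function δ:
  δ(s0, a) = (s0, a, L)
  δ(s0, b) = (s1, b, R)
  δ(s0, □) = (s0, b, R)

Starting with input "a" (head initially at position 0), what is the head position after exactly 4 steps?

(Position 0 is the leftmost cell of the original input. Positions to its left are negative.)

Execution trace (head position shown):
Step 0: [s0]a  (head at position 0)
Step 1: move left → [s0]□a  (head at position -1)
Step 2: move right → b[s0]a  (head at position 0)
Step 3: move left → [s0]ba  (head at position -1)
Step 4: move right → b[s1]a  (head at position 0)

After 4 steps, the head is at position 0.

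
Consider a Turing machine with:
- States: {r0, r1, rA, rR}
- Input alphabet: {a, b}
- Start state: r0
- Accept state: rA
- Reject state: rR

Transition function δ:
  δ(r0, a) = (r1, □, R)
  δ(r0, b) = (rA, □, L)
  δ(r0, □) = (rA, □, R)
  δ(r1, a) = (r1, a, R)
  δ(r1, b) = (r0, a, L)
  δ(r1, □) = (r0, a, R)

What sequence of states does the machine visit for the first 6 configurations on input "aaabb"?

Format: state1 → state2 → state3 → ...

Execution trace:
Initial: [r0]aaabb
Step 1: δ(r0, a) = (r1, □, R) → □[r1]aabb
Step 2: δ(r1, a) = (r1, a, R) → □a[r1]abb
Step 3: δ(r1, a) = (r1, a, R) → □aa[r1]bb
Step 4: δ(r1, b) = (r0, a, L) → □a[r0]aab
Step 5: δ(r0, a) = (r1, □, R) → □a□[r1]ab

State sequence: r0 → r1 → r1 → r1 → r0 → r1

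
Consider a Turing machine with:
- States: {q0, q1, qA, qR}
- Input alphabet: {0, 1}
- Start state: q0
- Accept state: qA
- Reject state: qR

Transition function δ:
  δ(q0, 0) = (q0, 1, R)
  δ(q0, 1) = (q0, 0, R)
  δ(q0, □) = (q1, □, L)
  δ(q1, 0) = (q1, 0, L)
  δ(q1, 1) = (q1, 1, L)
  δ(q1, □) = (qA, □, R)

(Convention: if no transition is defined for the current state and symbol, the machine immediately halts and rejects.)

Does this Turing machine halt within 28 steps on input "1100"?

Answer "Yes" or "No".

Execution trace:
Initial: [q0]1100
Step 1: δ(q0, 1) = (q0, 0, R) → 0[q0]100
Step 2: δ(q0, 1) = (q0, 0, R) → 00[q0]00
Step 3: δ(q0, 0) = (q0, 1, R) → 001[q0]0
Step 4: δ(q0, 0) = (q0, 1, R) → 0011[q0]□
Step 5: δ(q0, □) = (q1, □, L) → 001[q1]1□
Step 6: δ(q1, 1) = (q1, 1, L) → 00[q1]11□
Step 7: δ(q1, 1) = (q1, 1, L) → 0[q1]011□
Step 8: δ(q1, 0) = (q1, 0, L) → [q1]0011□
Step 9: δ(q1, 0) = (q1, 0, L) → [q1]□0011□
Step 10: δ(q1, □) = (qA, □, R) → □[qA]0011□

The machine reaches the accept state qA and halts.
The machine halted after 10 steps (within the 28-step bound).

Answer: Yes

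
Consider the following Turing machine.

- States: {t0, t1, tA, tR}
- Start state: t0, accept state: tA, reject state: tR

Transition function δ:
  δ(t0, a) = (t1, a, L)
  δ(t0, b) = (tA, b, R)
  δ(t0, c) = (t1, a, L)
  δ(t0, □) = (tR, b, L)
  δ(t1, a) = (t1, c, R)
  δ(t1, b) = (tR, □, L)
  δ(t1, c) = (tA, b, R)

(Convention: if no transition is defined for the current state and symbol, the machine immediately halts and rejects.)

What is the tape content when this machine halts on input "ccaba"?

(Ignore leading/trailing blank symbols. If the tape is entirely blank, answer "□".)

Execution trace:
Initial: [t0]ccaba
Step 1: δ(t0, c) = (t1, a, L) → [t1]□acaba

No transition is defined for δ(t1, □). By convention the machine halts and rejects.

Final tape (ignoring leading/trailing blanks): acaba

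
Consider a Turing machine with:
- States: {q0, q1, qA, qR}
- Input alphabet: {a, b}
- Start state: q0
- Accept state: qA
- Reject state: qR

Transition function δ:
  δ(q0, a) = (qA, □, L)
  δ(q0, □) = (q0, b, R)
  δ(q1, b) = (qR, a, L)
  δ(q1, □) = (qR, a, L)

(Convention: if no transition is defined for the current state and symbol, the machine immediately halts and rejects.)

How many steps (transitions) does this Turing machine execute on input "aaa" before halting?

Execution trace:
Initial: [q0]aaa
Step 1: δ(q0, a) = (qA, □, L) → [qA]□□aa

The machine reaches the accept state qA and halts.

The machine executed 1 step before halting.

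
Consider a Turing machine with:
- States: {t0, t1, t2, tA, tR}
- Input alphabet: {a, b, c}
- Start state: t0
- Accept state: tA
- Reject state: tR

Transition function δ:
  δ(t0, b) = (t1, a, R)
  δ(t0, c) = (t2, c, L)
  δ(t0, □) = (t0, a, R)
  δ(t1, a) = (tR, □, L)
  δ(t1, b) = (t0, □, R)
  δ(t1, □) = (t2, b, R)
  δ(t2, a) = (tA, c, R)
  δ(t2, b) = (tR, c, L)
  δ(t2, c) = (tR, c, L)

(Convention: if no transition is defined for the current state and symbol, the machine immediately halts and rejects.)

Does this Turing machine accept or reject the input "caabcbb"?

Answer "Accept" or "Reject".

Execution trace:
Initial: [t0]caabcbb
Step 1: δ(t0, c) = (t2, c, L) → [t2]□caabcbb

No transition is defined for δ(t2, □). By convention the machine halts and rejects.

Answer: Reject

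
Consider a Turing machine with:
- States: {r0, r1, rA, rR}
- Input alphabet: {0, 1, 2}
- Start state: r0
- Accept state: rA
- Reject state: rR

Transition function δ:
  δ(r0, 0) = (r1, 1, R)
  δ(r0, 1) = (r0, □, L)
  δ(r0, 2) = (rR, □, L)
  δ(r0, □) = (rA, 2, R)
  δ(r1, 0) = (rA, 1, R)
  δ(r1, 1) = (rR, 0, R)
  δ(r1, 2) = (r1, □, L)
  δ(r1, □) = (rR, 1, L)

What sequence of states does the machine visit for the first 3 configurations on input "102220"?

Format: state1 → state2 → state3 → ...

Execution trace:
Initial: [r0]102220
Step 1: δ(r0, 1) = (r0, □, L) → [r0]□□02220
Step 2: δ(r0, □) = (rA, 2, R) → 2[rA]□02220

The machine reaches the accept state rA and halts.

State sequence: r0 → r0 → rA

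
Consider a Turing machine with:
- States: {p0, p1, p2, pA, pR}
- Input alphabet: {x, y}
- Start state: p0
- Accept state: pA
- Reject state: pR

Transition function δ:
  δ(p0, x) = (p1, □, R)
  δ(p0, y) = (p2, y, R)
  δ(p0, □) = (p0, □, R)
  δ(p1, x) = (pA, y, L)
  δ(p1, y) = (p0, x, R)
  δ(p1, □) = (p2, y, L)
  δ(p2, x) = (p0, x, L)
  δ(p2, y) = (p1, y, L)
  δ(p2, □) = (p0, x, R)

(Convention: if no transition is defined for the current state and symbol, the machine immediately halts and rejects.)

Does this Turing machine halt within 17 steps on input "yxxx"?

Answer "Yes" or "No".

Execution trace:
Initial: [p0]yxxx
Step 1: δ(p0, y) = (p2, y, R) → y[p2]xxx
Step 2: δ(p2, x) = (p0, x, L) → [p0]yxxx
Step 3: δ(p0, y) = (p2, y, R) → y[p2]xxx
Step 4: δ(p2, x) = (p0, x, L) → [p0]yxxx
Step 5: δ(p0, y) = (p2, y, R) → y[p2]xxx
Step 6: δ(p2, x) = (p0, x, L) → [p0]yxxx
Step 7: δ(p0, y) = (p2, y, R) → y[p2]xxx
Step 8: δ(p2, x) = (p0, x, L) → [p0]yxxx
Step 9: δ(p0, y) = (p2, y, R) → y[p2]xxx
Step 10: δ(p2, x) = (p0, x, L) → [p0]yxxx
Step 11: δ(p0, y) = (p2, y, R) → y[p2]xxx
Step 12: δ(p2, x) = (p0, x, L) → [p0]yxxx
Step 13: δ(p0, y) = (p2, y, R) → y[p2]xxx
Step 14: δ(p2, x) = (p0, x, L) → [p0]yxxx
Step 15: δ(p0, y) = (p2, y, R) → y[p2]xxx
Step 16: δ(p2, x) = (p0, x, L) → [p0]yxxx
Step 17: δ(p0, y) = (p2, y, R) → y[p2]xxx

The machine has not reached a halting state after 17 steps.
The machine did not halt within the 17-step bound.

Answer: No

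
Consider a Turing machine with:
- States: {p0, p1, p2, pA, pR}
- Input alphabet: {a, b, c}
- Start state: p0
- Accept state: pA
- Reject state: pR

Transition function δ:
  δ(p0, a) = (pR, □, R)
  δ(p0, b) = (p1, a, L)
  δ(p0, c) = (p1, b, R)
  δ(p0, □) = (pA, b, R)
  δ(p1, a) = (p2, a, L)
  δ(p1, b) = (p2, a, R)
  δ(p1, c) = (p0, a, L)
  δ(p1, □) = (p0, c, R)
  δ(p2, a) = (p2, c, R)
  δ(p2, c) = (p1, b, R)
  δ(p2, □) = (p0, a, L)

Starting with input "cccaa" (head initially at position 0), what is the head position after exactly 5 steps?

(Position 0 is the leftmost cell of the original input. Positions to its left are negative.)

Execution trace (head position shown):
Step 0: [p0]cccaa  (head at position 0)
Step 1: move right → b[p1]ccaa  (head at position 1)
Step 2: move left → [p0]bacaa  (head at position 0)
Step 3: move left → [p1]□aacaa  (head at position -1)
Step 4: move right → c[p0]aacaa  (head at position 0)
Step 5: move right → c□[pR]acaa  (head at position 1)

After 5 steps, the head is at position 1.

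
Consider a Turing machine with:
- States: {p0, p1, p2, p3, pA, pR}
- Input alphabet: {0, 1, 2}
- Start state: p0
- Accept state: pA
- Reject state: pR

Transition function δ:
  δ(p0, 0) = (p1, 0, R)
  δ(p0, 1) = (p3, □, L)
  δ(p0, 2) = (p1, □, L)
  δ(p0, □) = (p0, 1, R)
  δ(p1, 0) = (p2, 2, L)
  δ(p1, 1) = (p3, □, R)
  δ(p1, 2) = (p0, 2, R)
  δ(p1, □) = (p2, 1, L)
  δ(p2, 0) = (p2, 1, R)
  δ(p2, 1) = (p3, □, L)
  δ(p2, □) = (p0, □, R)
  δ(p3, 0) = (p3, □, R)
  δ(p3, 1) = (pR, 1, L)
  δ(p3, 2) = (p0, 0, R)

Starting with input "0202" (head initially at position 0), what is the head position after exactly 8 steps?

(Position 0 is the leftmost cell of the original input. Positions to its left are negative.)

Execution trace (head position shown):
Step 0: [p0]0202  (head at position 0)
Step 1: move right → 0[p1]202  (head at position 1)
Step 2: move right → 02[p0]02  (head at position 2)
Step 3: move right → 020[p1]2  (head at position 3)
Step 4: move right → 0202[p0]□  (head at position 4)
Step 5: move right → 02021[p0]□  (head at position 5)
Step 6: move right → 020211[p0]□  (head at position 6)
Step 7: move right → 0202111[p0]□  (head at position 7)
Step 8: move right → 02021111[p0]□  (head at position 8)

After 8 steps, the head is at position 8.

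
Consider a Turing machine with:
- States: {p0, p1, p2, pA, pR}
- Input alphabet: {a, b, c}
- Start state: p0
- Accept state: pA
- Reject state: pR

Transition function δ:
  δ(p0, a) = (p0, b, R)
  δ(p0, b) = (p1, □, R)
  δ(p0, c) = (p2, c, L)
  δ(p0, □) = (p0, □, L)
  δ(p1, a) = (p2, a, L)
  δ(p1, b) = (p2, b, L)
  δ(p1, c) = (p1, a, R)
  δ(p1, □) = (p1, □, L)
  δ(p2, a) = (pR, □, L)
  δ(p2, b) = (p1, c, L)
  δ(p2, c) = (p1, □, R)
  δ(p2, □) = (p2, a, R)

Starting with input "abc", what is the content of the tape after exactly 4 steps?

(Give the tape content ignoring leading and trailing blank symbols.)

Execution trace:
Initial: [p0]abc
Step 1: δ(p0, a) = (p0, b, R) → b[p0]bc
Step 2: δ(p0, b) = (p1, □, R) → b□[p1]c
Step 3: δ(p1, c) = (p1, a, R) → b□a[p1]□
Step 4: δ(p1, □) = (p1, □, L) → b□[p1]a□

After 4 steps, the tape (ignoring leading/trailing blanks) is: b□a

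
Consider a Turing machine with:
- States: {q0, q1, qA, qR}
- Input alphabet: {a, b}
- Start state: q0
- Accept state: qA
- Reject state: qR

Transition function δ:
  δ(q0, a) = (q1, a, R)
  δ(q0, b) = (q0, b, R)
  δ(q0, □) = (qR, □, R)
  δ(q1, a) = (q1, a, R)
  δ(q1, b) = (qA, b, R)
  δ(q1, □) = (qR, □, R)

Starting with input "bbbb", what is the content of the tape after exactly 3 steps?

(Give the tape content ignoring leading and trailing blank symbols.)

Execution trace:
Initial: [q0]bbbb
Step 1: δ(q0, b) = (q0, b, R) → b[q0]bbb
Step 2: δ(q0, b) = (q0, b, R) → bb[q0]bb
Step 3: δ(q0, b) = (q0, b, R) → bbb[q0]b

After 3 steps, the tape (ignoring leading/trailing blanks) is: bbbb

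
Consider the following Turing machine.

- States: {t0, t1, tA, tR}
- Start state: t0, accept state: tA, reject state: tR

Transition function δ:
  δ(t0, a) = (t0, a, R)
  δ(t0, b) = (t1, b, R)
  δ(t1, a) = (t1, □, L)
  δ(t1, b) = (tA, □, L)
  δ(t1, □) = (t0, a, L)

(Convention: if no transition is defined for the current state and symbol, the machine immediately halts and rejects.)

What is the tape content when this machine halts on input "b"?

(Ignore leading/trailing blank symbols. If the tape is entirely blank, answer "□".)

Execution trace:
Initial: [t0]b
Step 1: δ(t0, b) = (t1, b, R) → b[t1]□
Step 2: δ(t1, □) = (t0, a, L) → [t0]ba
Step 3: δ(t0, b) = (t1, b, R) → b[t1]a
Step 4: δ(t1, a) = (t1, □, L) → [t1]b□
Step 5: δ(t1, b) = (tA, □, L) → [tA]□□□

The machine reaches the accept state tA and halts.

Final tape (ignoring leading/trailing blanks): □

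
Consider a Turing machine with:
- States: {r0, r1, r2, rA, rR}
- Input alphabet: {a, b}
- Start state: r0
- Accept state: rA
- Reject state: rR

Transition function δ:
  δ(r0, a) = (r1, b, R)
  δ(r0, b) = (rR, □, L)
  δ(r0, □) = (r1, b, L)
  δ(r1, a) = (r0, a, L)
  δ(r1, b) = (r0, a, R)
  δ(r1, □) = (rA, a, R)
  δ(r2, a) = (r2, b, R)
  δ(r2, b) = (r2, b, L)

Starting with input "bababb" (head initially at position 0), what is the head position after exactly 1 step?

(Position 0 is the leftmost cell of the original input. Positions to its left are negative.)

Execution trace (head position shown):
Step 0: [r0]bababb  (head at position 0)
Step 1: move left → [rR]□□ababb  (head at position -1)

After 1 step, the head is at position -1.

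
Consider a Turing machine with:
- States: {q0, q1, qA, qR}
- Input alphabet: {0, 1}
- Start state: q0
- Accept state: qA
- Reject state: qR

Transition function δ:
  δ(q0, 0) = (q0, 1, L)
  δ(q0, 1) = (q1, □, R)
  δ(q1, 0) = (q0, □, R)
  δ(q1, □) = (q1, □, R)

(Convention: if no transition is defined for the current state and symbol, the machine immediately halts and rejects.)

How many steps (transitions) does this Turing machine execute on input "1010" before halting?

Execution trace:
Initial: [q0]1010
Step 1: δ(q0, 1) = (q1, □, R) → □[q1]010
Step 2: δ(q1, 0) = (q0, □, R) → □□[q0]10
Step 3: δ(q0, 1) = (q1, □, R) → □□□[q1]0
Step 4: δ(q1, 0) = (q0, □, R) → □□□□[q0]□

No transition is defined for δ(q0, □). By convention the machine halts and rejects.

The machine executed 4 steps before halting.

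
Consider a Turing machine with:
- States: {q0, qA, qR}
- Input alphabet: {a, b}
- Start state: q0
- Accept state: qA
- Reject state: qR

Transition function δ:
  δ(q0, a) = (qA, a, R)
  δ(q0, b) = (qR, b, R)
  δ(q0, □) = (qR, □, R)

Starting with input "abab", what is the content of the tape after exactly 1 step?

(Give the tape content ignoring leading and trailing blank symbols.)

Execution trace:
Initial: [q0]abab
Step 1: δ(q0, a) = (qA, a, R) → a[qA]bab

The machine reaches the accept state qA and halts.

After 1 step, the tape (ignoring leading/trailing blanks) is: abab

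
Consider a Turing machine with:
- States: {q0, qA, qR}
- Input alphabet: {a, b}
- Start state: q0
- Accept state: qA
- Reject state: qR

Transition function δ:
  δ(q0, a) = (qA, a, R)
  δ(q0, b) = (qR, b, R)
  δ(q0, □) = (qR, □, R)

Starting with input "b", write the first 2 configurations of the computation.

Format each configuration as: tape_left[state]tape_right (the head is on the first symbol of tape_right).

Transitions applied:
Step 1: δ(q0, b) = (qR, b, R)

The first 2 configurations are:
[q0]b ⊢ b[qR]□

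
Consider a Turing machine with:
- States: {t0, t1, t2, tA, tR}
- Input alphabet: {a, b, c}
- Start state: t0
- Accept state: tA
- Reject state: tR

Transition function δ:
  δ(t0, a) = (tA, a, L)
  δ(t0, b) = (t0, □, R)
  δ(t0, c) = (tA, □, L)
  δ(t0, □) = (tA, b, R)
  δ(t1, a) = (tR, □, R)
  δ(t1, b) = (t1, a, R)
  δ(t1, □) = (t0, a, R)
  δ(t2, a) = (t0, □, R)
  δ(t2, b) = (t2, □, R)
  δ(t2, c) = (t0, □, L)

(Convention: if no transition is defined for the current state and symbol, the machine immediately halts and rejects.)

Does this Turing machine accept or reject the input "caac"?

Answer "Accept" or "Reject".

Execution trace:
Initial: [t0]caac
Step 1: δ(t0, c) = (tA, □, L) → [tA]□□aac

The machine reaches the accept state tA and halts.

Answer: Accept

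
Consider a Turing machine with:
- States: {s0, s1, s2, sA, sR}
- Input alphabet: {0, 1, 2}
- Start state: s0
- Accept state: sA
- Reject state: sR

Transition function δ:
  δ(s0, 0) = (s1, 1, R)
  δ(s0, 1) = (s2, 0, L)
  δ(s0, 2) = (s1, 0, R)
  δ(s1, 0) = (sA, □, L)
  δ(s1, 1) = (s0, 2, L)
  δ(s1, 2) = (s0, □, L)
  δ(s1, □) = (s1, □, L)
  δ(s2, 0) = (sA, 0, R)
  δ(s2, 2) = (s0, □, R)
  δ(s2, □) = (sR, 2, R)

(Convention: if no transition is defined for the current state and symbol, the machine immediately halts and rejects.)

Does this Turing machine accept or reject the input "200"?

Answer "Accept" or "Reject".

Execution trace:
Initial: [s0]200
Step 1: δ(s0, 2) = (s1, 0, R) → 0[s1]00
Step 2: δ(s1, 0) = (sA, □, L) → [sA]0□0

The machine reaches the accept state sA and halts.

Answer: Accept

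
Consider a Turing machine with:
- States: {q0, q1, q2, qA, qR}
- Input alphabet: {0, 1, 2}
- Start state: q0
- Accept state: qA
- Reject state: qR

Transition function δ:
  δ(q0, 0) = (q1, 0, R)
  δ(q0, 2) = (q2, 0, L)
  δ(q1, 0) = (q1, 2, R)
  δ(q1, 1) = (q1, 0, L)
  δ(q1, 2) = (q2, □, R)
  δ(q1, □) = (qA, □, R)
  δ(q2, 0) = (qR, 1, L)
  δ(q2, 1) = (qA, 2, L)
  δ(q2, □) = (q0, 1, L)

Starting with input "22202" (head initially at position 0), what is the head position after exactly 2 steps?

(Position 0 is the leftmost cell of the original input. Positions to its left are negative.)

Execution trace (head position shown):
Step 0: [q0]22202  (head at position 0)
Step 1: move left → [q2]□02202  (head at position -1)
Step 2: move left → [q0]□102202  (head at position -2)

After 2 steps, the head is at position -2.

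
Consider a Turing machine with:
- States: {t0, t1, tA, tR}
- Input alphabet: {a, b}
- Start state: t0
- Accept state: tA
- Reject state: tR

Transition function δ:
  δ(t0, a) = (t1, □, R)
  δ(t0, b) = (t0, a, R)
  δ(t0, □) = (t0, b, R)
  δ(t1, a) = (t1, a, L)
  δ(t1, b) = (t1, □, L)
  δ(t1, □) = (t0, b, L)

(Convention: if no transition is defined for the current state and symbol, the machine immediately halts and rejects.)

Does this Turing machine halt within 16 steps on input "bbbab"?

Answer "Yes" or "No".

Execution trace:
Initial: [t0]bbbab
Step 1: δ(t0, b) = (t0, a, R) → a[t0]bbab
Step 2: δ(t0, b) = (t0, a, R) → aa[t0]bab
Step 3: δ(t0, b) = (t0, a, R) → aaa[t0]ab
Step 4: δ(t0, a) = (t1, □, R) → aaa□[t1]b
Step 5: δ(t1, b) = (t1, □, L) → aaa[t1]□□
Step 6: δ(t1, □) = (t0, b, L) → aa[t0]ab□
Step 7: δ(t0, a) = (t1, □, R) → aa□[t1]b□
Step 8: δ(t1, b) = (t1, □, L) → aa[t1]□□□
Step 9: δ(t1, □) = (t0, b, L) → a[t0]ab□□
Step 10: δ(t0, a) = (t1, □, R) → a□[t1]b□□
Step 11: δ(t1, b) = (t1, □, L) → a[t1]□□□□
Step 12: δ(t1, □) = (t0, b, L) → [t0]ab□□□
Step 13: δ(t0, a) = (t1, □, R) → □[t1]b□□□
Step 14: δ(t1, b) = (t1, □, L) → [t1]□□□□□
Step 15: δ(t1, □) = (t0, b, L) → [t0]□b□□□□
Step 16: δ(t0, □) = (t0, b, R) → b[t0]b□□□□

The machine has not reached a halting state after 16 steps.
The machine did not halt within the 16-step bound.

Answer: No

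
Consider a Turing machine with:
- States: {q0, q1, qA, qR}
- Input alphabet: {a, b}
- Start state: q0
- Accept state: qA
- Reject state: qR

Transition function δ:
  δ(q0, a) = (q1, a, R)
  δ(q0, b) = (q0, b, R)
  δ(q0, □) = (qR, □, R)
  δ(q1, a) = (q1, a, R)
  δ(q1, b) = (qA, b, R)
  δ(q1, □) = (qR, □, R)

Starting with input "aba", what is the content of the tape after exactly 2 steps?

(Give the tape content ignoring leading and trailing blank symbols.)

Execution trace:
Initial: [q0]aba
Step 1: δ(q0, a) = (q1, a, R) → a[q1]ba
Step 2: δ(q1, b) = (qA, b, R) → ab[qA]a

The machine reaches the accept state qA and halts.

After 2 steps, the tape (ignoring leading/trailing blanks) is: aba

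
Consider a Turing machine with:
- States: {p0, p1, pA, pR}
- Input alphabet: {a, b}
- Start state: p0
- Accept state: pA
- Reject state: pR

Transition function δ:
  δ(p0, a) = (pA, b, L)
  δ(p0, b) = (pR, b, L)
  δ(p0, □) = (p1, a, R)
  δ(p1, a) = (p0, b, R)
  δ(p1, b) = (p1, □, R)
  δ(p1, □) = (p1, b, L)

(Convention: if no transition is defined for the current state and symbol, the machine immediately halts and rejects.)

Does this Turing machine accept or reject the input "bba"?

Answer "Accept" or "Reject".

Execution trace:
Initial: [p0]bba
Step 1: δ(p0, b) = (pR, b, L) → [pR]□bba

The machine reaches the reject state pR and halts.

Answer: Reject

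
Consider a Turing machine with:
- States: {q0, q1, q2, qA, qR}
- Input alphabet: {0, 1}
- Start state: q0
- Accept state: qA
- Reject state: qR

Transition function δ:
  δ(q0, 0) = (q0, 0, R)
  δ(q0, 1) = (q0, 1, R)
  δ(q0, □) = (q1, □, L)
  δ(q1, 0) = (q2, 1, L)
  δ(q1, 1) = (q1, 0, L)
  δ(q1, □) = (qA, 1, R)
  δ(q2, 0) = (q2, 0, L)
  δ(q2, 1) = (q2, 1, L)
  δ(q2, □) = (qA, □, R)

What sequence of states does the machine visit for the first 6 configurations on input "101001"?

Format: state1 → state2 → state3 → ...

Execution trace:
Initial: [q0]101001
Step 1: δ(q0, 1) = (q0, 1, R) → 1[q0]01001
Step 2: δ(q0, 0) = (q0, 0, R) → 10[q0]1001
Step 3: δ(q0, 1) = (q0, 1, R) → 101[q0]001
Step 4: δ(q0, 0) = (q0, 0, R) → 1010[q0]01
Step 5: δ(q0, 0) = (q0, 0, R) → 10100[q0]1

State sequence: q0 → q0 → q0 → q0 → q0 → q0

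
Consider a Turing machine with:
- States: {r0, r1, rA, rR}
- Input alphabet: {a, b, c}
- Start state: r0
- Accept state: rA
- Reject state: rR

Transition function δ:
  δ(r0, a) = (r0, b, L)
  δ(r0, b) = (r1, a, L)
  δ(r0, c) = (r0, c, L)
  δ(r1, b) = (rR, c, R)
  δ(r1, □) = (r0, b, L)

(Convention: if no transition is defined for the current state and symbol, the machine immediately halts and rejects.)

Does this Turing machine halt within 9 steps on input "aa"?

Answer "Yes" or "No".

Execution trace:
Initial: [r0]aa
Step 1: δ(r0, a) = (r0, b, L) → [r0]□ba

No transition is defined for δ(r0, □). By convention the machine halts and rejects.
The machine halted after 1 step (within the 9-step bound).

Answer: Yes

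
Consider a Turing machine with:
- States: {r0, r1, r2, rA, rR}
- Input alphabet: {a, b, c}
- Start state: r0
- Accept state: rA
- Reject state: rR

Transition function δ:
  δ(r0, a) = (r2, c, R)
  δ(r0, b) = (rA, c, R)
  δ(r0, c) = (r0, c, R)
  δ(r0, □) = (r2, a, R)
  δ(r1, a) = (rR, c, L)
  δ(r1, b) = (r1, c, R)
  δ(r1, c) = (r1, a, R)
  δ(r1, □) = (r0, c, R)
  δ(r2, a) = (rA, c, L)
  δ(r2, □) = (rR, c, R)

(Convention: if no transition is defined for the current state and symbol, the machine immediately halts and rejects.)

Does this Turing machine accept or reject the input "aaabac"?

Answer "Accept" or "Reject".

Execution trace:
Initial: [r0]aaabac
Step 1: δ(r0, a) = (r2, c, R) → c[r2]aabac
Step 2: δ(r2, a) = (rA, c, L) → [rA]ccabac

The machine reaches the accept state rA and halts.

Answer: Accept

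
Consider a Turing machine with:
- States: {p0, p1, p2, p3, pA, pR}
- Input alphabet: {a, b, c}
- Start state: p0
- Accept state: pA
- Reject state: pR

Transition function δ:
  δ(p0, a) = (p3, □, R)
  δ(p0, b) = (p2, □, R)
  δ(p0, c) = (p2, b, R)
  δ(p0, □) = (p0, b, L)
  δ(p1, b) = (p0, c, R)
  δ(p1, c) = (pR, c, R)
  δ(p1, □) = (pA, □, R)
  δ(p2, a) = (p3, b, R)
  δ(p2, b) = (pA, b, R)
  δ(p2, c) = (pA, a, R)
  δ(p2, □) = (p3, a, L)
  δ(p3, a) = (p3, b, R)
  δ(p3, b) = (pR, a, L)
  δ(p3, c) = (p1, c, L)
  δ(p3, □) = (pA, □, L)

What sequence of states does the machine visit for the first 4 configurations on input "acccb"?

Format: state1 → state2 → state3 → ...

Execution trace:
Initial: [p0]acccb
Step 1: δ(p0, a) = (p3, □, R) → □[p3]cccb
Step 2: δ(p3, c) = (p1, c, L) → [p1]□cccb
Step 3: δ(p1, □) = (pA, □, R) → □[pA]cccb

The machine reaches the accept state pA and halts.

State sequence: p0 → p3 → p1 → pA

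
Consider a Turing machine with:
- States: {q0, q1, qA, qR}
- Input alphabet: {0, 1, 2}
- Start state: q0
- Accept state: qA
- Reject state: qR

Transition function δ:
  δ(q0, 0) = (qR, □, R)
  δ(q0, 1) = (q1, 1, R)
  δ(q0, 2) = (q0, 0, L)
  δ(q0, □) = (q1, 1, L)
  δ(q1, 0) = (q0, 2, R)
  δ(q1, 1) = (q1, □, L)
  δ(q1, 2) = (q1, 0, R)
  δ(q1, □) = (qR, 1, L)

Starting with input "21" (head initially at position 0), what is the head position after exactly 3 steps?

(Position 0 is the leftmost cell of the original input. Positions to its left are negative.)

Execution trace (head position shown):
Step 0: [q0]21  (head at position 0)
Step 1: move left → [q0]□01  (head at position -1)
Step 2: move left → [q1]□101  (head at position -2)
Step 3: move left → [qR]□1101  (head at position -3)

After 3 steps, the head is at position -3.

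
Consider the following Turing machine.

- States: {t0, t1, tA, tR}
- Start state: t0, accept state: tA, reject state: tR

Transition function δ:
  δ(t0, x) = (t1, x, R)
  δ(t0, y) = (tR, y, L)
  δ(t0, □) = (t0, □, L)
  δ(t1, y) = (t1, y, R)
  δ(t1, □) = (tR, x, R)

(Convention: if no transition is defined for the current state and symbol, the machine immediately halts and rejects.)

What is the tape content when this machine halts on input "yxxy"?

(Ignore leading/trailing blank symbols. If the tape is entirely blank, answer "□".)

Execution trace:
Initial: [t0]yxxy
Step 1: δ(t0, y) = (tR, y, L) → [tR]□yxxy

The machine reaches the reject state tR and halts.

Final tape (ignoring leading/trailing blanks): yxxy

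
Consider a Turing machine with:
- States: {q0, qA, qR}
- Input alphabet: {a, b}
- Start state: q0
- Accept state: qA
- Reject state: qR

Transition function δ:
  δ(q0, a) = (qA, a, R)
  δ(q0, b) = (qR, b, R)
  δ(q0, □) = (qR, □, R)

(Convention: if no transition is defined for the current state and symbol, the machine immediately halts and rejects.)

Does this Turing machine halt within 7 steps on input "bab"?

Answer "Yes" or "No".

Execution trace:
Initial: [q0]bab
Step 1: δ(q0, b) = (qR, b, R) → b[qR]ab

The machine reaches the reject state qR and halts.
The machine halted after 1 step (within the 7-step bound).

Answer: Yes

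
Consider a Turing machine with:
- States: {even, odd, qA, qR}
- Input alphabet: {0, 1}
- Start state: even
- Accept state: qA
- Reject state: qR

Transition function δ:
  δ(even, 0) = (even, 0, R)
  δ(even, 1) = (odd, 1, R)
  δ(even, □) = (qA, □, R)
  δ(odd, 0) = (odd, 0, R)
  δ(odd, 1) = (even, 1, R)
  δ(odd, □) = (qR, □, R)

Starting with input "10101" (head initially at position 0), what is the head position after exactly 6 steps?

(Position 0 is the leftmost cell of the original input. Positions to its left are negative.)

Execution trace (head position shown):
Step 0: [even]10101  (head at position 0)
Step 1: move right → 1[odd]0101  (head at position 1)
Step 2: move right → 10[odd]101  (head at position 2)
Step 3: move right → 101[even]01  (head at position 3)
Step 4: move right → 1010[even]1  (head at position 4)
Step 5: move right → 10101[odd]□  (head at position 5)
Step 6: move right → 10101□[qR]□  (head at position 6)

After 6 steps, the head is at position 6.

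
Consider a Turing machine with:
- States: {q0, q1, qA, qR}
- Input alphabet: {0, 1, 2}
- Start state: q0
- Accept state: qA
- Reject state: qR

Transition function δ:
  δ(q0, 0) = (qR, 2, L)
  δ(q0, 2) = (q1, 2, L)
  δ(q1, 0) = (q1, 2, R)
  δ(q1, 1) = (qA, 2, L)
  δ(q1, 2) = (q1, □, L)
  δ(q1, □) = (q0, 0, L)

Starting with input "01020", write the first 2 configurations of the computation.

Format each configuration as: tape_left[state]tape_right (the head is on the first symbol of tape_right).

Transitions applied:
Step 1: δ(q0, 0) = (qR, 2, L)

The first 2 configurations are:
[q0]01020 ⊢ [qR]□21020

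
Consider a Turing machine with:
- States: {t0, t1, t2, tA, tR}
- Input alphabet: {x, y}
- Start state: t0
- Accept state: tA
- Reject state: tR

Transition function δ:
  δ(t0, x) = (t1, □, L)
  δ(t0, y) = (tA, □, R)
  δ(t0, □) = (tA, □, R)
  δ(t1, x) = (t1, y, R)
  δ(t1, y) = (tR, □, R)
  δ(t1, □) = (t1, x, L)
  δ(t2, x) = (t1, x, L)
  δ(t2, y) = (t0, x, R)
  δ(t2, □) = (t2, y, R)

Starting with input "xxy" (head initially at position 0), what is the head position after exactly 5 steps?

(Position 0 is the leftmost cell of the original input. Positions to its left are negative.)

Execution trace (head position shown):
Step 0: [t0]xxy  (head at position 0)
Step 1: move left → [t1]□□xy  (head at position -1)
Step 2: move left → [t1]□x□xy  (head at position -2)
Step 3: move left → [t1]□xx□xy  (head at position -3)
Step 4: move left → [t1]□xxx□xy  (head at position -4)
Step 5: move left → [t1]□xxxx□xy  (head at position -5)

After 5 steps, the head is at position -5.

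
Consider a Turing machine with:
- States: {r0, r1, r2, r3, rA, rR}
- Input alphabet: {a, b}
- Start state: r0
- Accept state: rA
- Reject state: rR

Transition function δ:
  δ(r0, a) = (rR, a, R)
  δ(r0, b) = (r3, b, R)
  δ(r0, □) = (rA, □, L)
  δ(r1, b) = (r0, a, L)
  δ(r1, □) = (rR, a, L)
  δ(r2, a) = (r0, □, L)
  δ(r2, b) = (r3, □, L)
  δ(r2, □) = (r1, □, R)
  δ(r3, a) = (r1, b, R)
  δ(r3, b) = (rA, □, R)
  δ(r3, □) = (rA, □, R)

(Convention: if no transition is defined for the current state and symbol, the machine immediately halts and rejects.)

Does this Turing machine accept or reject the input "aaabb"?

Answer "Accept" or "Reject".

Execution trace:
Initial: [r0]aaabb
Step 1: δ(r0, a) = (rR, a, R) → a[rR]aabb

The machine reaches the reject state rR and halts.

Answer: Reject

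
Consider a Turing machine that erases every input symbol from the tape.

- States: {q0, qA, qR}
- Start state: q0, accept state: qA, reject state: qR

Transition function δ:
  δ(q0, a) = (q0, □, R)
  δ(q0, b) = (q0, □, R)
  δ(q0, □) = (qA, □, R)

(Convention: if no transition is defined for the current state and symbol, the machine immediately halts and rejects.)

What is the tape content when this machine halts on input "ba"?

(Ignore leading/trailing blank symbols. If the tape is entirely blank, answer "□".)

Execution trace:
Initial: [q0]ba
Step 1: δ(q0, b) = (q0, □, R) → □[q0]a
Step 2: δ(q0, a) = (q0, □, R) → □□[q0]□
Step 3: δ(q0, □) = (qA, □, R) → □□□[qA]□

The machine reaches the accept state qA and halts.

Final tape (ignoring leading/trailing blanks): □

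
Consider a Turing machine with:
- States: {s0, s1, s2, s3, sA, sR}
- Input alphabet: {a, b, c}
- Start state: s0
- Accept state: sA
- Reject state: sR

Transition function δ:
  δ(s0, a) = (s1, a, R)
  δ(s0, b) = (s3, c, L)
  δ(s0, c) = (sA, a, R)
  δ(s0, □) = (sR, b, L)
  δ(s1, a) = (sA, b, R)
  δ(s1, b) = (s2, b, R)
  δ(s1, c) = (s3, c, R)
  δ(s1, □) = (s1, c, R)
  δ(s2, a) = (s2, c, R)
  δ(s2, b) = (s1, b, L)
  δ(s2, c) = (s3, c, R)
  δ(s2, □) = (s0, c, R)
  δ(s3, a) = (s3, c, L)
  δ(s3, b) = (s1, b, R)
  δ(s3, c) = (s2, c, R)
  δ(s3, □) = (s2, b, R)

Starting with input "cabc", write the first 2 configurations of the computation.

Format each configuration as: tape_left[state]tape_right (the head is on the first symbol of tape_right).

Transitions applied:
Step 1: δ(s0, c) = (sA, a, R)

The first 2 configurations are:
[s0]cabc ⊢ a[sA]abc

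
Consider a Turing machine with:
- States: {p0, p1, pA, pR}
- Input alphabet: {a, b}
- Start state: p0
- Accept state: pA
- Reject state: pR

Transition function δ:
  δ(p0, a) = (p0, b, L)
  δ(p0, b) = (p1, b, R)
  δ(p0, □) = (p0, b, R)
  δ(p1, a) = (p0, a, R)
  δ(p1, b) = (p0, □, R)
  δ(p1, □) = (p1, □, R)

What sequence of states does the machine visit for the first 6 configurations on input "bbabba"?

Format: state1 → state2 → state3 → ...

Execution trace:
Initial: [p0]bbabba
Step 1: δ(p0, b) = (p1, b, R) → b[p1]babba
Step 2: δ(p1, b) = (p0, □, R) → b□[p0]abba
Step 3: δ(p0, a) = (p0, b, L) → b[p0]□bbba
Step 4: δ(p0, □) = (p0, b, R) → bb[p0]bbba
Step 5: δ(p0, b) = (p1, b, R) → bbb[p1]bba

State sequence: p0 → p1 → p0 → p0 → p0 → p1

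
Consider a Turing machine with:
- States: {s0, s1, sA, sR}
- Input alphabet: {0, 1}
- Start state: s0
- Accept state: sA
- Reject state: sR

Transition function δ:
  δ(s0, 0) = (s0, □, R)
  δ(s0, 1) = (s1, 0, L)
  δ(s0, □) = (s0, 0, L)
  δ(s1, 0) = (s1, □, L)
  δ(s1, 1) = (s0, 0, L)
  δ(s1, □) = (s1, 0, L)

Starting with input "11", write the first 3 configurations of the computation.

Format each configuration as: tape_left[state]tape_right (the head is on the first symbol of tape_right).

Transitions applied:
Step 1: δ(s0, 1) = (s1, 0, L)
Step 2: δ(s1, □) = (s1, 0, L)

The first 3 configurations are:
[s0]11 ⊢ [s1]□01 ⊢ [s1]□001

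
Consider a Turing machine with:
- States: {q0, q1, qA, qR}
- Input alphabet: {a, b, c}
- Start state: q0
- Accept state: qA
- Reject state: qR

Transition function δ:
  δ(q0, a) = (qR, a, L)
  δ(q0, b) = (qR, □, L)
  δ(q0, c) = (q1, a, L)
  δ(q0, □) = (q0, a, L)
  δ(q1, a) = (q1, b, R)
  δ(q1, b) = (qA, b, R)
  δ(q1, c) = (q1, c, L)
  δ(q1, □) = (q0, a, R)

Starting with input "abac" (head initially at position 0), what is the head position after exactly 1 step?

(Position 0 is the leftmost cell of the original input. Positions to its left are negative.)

Execution trace (head position shown):
Step 0: [q0]abac  (head at position 0)
Step 1: move left → [qR]□abac  (head at position -1)

After 1 step, the head is at position -1.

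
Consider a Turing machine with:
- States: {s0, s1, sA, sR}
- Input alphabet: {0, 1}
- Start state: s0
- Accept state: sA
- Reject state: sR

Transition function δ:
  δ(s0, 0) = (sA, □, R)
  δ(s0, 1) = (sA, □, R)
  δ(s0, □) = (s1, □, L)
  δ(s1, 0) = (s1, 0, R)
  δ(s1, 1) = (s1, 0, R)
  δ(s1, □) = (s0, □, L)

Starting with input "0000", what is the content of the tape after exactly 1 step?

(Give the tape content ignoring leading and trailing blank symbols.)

Execution trace:
Initial: [s0]0000
Step 1: δ(s0, 0) = (sA, □, R) → □[sA]000

The machine reaches the accept state sA and halts.

After 1 step, the tape (ignoring leading/trailing blanks) is: 000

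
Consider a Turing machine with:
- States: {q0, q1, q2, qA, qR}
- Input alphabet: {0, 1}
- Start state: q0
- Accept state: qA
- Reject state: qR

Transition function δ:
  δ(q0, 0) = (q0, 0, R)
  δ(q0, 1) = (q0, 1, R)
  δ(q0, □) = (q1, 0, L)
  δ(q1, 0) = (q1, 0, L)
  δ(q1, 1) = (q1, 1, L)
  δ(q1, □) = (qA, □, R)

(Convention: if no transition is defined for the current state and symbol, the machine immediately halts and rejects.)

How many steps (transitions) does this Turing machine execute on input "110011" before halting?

Execution trace:
Initial: [q0]110011
Step 1: δ(q0, 1) = (q0, 1, R) → 1[q0]10011
Step 2: δ(q0, 1) = (q0, 1, R) → 11[q0]0011
Step 3: δ(q0, 0) = (q0, 0, R) → 110[q0]011
Step 4: δ(q0, 0) = (q0, 0, R) → 1100[q0]11
Step 5: δ(q0, 1) = (q0, 1, R) → 11001[q0]1
Step 6: δ(q0, 1) = (q0, 1, R) → 110011[q0]□
Step 7: δ(q0, □) = (q1, 0, L) → 11001[q1]10
Step 8: δ(q1, 1) = (q1, 1, L) → 1100[q1]110
Step 9: δ(q1, 1) = (q1, 1, L) → 110[q1]0110
Step 10: δ(q1, 0) = (q1, 0, L) → 11[q1]00110
Step 11: δ(q1, 0) = (q1, 0, L) → 1[q1]100110
Step 12: δ(q1, 1) = (q1, 1, L) → [q1]1100110
Step 13: δ(q1, 1) = (q1, 1, L) → [q1]□1100110
Step 14: δ(q1, □) = (qA, □, R) → □[qA]1100110

The machine reaches the accept state qA and halts.

The machine executed 14 steps before halting.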